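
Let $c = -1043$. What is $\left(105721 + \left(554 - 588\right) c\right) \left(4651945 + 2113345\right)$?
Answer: $955143938070$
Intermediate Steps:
$\left(105721 + \left(554 - 588\right) c\right) \left(4651945 + 2113345\right) = \left(105721 + \left(554 - 588\right) \left(-1043\right)\right) \left(4651945 + 2113345\right) = \left(105721 + \left(554 - 588\right) \left(-1043\right)\right) 6765290 = \left(105721 - -35462\right) 6765290 = \left(105721 + 35462\right) 6765290 = 141183 \cdot 6765290 = 955143938070$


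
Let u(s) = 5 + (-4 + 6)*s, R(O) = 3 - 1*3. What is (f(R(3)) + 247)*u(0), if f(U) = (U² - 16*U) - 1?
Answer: 1230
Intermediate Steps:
R(O) = 0 (R(O) = 3 - 3 = 0)
f(U) = -1 + U² - 16*U
u(s) = 5 + 2*s
(f(R(3)) + 247)*u(0) = ((-1 + 0² - 16*0) + 247)*(5 + 2*0) = ((-1 + 0 + 0) + 247)*(5 + 0) = (-1 + 247)*5 = 246*5 = 1230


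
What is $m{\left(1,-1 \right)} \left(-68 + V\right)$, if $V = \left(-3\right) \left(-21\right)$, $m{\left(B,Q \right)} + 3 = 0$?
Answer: $15$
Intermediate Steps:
$m{\left(B,Q \right)} = -3$ ($m{\left(B,Q \right)} = -3 + 0 = -3$)
$V = 63$
$m{\left(1,-1 \right)} \left(-68 + V\right) = - 3 \left(-68 + 63\right) = \left(-3\right) \left(-5\right) = 15$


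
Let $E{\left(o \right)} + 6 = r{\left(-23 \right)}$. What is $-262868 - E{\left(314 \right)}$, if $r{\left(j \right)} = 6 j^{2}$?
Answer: $-266036$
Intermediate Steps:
$E{\left(o \right)} = 3168$ ($E{\left(o \right)} = -6 + 6 \left(-23\right)^{2} = -6 + 6 \cdot 529 = -6 + 3174 = 3168$)
$-262868 - E{\left(314 \right)} = -262868 - 3168 = -266036$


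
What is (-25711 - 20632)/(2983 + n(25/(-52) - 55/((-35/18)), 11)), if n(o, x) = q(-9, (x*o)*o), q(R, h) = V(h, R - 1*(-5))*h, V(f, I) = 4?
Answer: -1535065532/1225589943 ≈ -1.2525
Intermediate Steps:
q(R, h) = 4*h
n(o, x) = 4*x*o² (n(o, x) = 4*((x*o)*o) = 4*((o*x)*o) = 4*(x*o²) = 4*x*o²)
(-25711 - 20632)/(2983 + n(25/(-52) - 55/((-35/18)), 11)) = (-25711 - 20632)/(2983 + 4*11*(25/(-52) - 55/((-35/18)))²) = -46343/(2983 + 4*11*(25*(-1/52) - 55/((-35*1/18)))²) = -46343/(2983 + 4*11*(-25/52 - 55/(-35/18))²) = -46343/(2983 + 4*11*(-25/52 - 55*(-18/35))²) = -46343/(2983 + 4*11*(-25/52 + 198/7)²) = -46343/(2983 + 4*11*(10121/364)²) = -46343/(2983 + 4*11*(102434641/132496)) = -46343/(2983 + 1126781051/33124) = -46343/1225589943/33124 = -46343*33124/1225589943 = -1535065532/1225589943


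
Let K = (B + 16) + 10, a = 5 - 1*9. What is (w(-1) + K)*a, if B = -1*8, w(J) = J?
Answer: -68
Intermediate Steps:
B = -8
a = -4 (a = 5 - 9 = -4)
K = 18 (K = (-8 + 16) + 10 = 8 + 10 = 18)
(w(-1) + K)*a = (-1 + 18)*(-4) = 17*(-4) = -68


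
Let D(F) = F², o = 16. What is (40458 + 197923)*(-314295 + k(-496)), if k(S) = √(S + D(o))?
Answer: -74921956395 + 953524*I*√15 ≈ -7.4922e+10 + 3.693e+6*I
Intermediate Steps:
k(S) = √(256 + S) (k(S) = √(S + 16²) = √(S + 256) = √(256 + S))
(40458 + 197923)*(-314295 + k(-496)) = (40458 + 197923)*(-314295 + √(256 - 496)) = 238381*(-314295 + √(-240)) = 238381*(-314295 + 4*I*√15) = -74921956395 + 953524*I*√15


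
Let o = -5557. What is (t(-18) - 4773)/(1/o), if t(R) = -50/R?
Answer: 238573124/9 ≈ 2.6508e+7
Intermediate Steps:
(t(-18) - 4773)/(1/o) = (-50/(-18) - 4773)/(1/(-5557)) = (-50*(-1/18) - 4773)/(-1/5557) = (25/9 - 4773)*(-5557) = -42932/9*(-5557) = 238573124/9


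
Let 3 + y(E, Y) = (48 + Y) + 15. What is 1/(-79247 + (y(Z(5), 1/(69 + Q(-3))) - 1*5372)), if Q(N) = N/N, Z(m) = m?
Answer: -70/5919129 ≈ -1.1826e-5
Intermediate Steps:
Q(N) = 1
y(E, Y) = 60 + Y (y(E, Y) = -3 + ((48 + Y) + 15) = -3 + (63 + Y) = 60 + Y)
1/(-79247 + (y(Z(5), 1/(69 + Q(-3))) - 1*5372)) = 1/(-79247 + ((60 + 1/(69 + 1)) - 1*5372)) = 1/(-79247 + ((60 + 1/70) - 5372)) = 1/(-79247 + (4201/70 - 5372)) = 1/(-79247 - 371839/70) = 1/(-5919129/70) = -70/5919129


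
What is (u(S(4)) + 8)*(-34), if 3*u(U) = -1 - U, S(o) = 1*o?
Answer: -646/3 ≈ -215.33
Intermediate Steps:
S(o) = o
u(U) = -⅓ - U/3 (u(U) = (-1 - U)/3 = -⅓ - U/3)
(u(S(4)) + 8)*(-34) = ((-⅓ - ⅓*4) + 8)*(-34) = ((-⅓ - 4/3) + 8)*(-34) = (-5/3 + 8)*(-34) = (19/3)*(-34) = -646/3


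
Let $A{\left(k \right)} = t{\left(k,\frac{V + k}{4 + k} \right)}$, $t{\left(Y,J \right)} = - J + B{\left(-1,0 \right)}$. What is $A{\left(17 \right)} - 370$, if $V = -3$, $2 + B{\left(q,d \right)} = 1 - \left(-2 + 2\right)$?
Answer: $- \frac{1115}{3} \approx -371.67$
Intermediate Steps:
$B{\left(q,d \right)} = -1$ ($B{\left(q,d \right)} = -2 + \left(1 - \left(-2 + 2\right)\right) = -2 + \left(1 - 0\right) = -2 + \left(1 + 0\right) = -2 + 1 = -1$)
$t{\left(Y,J \right)} = -1 - J$ ($t{\left(Y,J \right)} = - J - 1 = -1 - J$)
$A{\left(k \right)} = -1 - \frac{-3 + k}{4 + k}$
$A{\left(17 \right)} - 370 = \frac{-1 - 34}{4 + 17} - 370 = \frac{-1 - 34}{21} - 370 = \frac{1}{21} \left(-35\right) - 370 = - \frac{5}{3} - 370 = - \frac{1115}{3}$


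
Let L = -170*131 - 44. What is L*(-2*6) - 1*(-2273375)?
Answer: 2541143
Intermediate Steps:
L = -22314 (L = -22270 - 44 = -22314)
L*(-2*6) - 1*(-2273375) = -(-44628)*6 - 1*(-2273375) = -22314*(-12) + 2273375 = 267768 + 2273375 = 2541143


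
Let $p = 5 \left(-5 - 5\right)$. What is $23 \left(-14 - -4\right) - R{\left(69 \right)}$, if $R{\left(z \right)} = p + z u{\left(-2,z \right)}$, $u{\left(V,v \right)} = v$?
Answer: $-4941$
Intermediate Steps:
$p = -50$ ($p = 5 \left(-10\right) = -50$)
$R{\left(z \right)} = -50 + z^{2}$ ($R{\left(z \right)} = -50 + z z = -50 + z^{2}$)
$23 \left(-14 - -4\right) - R{\left(69 \right)} = 23 \left(-14 - -4\right) - \left(-50 + 69^{2}\right) = 23 \left(-14 + 4\right) - \left(-50 + 4761\right) = 23 \left(-10\right) - 4711 = -230 - 4711 = -4941$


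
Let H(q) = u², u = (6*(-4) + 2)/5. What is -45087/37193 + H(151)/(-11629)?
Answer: -13125919487/10812934925 ≈ -1.2139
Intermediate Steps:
u = -22/5 (u = (-24 + 2)*(⅕) = -22*⅕ = -22/5 ≈ -4.4000)
H(q) = 484/25 (H(q) = (-22/5)² = 484/25)
-45087/37193 + H(151)/(-11629) = -45087/37193 + (484/25)/(-11629) = -45087*1/37193 + (484/25)*(-1/11629) = -45087/37193 - 484/290725 = -13125919487/10812934925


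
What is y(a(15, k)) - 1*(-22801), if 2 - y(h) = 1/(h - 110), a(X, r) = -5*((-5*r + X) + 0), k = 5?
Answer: 1368181/60 ≈ 22803.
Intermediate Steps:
a(X, r) = -5*X + 25*r (a(X, r) = -5*((X - 5*r) + 0) = -5*(X - 5*r) = -5*X + 25*r)
y(h) = 2 - 1/(-110 + h) (y(h) = 2 - 1/(h - 110) = 2 - 1/(-110 + h))
y(a(15, k)) - 1*(-22801) = (-221 + 2*(-5*15 + 25*5))/(-110 + (-5*15 + 25*5)) - 1*(-22801) = (-221 + 2*(-75 + 125))/(-110 + (-75 + 125)) + 22801 = (-221 + 2*50)/(-110 + 50) + 22801 = (-221 + 100)/(-60) + 22801 = -1/60*(-121) + 22801 = 121/60 + 22801 = 1368181/60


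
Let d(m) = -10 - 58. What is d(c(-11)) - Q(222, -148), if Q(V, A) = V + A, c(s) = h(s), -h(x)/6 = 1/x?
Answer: -142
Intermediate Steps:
h(x) = -6/x
c(s) = -6/s
d(m) = -68
Q(V, A) = A + V
d(c(-11)) - Q(222, -148) = -68 - (-148 + 222) = -68 - 1*74 = -68 - 74 = -142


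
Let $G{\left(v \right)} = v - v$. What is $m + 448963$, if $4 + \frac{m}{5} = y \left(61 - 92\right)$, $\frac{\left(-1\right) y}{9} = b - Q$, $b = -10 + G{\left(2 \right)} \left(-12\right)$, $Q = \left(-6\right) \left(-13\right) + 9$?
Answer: $313628$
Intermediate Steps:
$G{\left(v \right)} = 0$
$Q = 87$ ($Q = 78 + 9 = 87$)
$b = -10$ ($b = -10 + 0 \left(-12\right) = -10 + 0 = -10$)
$y = 873$ ($y = - 9 \left(-10 - 87\right) = \left(-9\right) \left(-97\right) = 873$)
$m = -135335$ ($m = -20 + 5 \cdot 873 \left(61 - 92\right) = -20 + 5 \cdot 873 \left(-31\right) = -20 + 5 \left(-27063\right) = -20 - 135315 = -135335$)
$m + 448963 = -135335 + 448963 = 313628$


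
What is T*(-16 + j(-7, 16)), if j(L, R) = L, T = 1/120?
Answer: -23/120 ≈ -0.19167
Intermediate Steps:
T = 1/120 ≈ 0.0083333
T*(-16 + j(-7, 16)) = (-16 - 7)/120 = (1/120)*(-23) = -23/120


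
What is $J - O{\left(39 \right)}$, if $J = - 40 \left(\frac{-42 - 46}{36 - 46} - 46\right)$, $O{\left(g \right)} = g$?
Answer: $1449$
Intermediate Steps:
$J = 1488$ ($J = - 40 \left(- \frac{88}{-10} - 46\right) = - 40 \left(\left(-88\right) \left(- \frac{1}{10}\right) - 46\right) = - 40 \left(\frac{44}{5} - 46\right) = \left(-40\right) \left(- \frac{186}{5}\right) = 1488$)
$J - O{\left(39 \right)} = 1488 - 39 = 1449$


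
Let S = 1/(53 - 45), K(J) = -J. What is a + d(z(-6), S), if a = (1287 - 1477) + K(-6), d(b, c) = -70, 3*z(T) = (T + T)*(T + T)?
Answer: -254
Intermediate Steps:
z(T) = 4*T**2/3 (z(T) = ((T + T)*(T + T))/3 = ((2*T)*(2*T))/3 = (4*T**2)/3 = 4*T**2/3)
S = 1/8 ≈ 0.12500
a = -184 (a = (1287 - 1477) - 1*(-6) = -190 + 6 = -184)
a + d(z(-6), S) = -184 - 70 = -254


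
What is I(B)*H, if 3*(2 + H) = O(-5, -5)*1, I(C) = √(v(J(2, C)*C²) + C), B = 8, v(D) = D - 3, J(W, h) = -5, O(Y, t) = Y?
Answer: -11*I*√35 ≈ -65.077*I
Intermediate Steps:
v(D) = -3 + D
I(C) = √(-3 + C - 5*C²) (I(C) = √((-3 - 5*C²) + C) = √(-3 + C - 5*C²))
H = -11/3 (H = -2 + (-5*1)/3 = -2 + (⅓)*(-5) = -2 - 5/3 = -11/3 ≈ -3.6667)
I(B)*H = √(-3 + 8 - 5*8²)*(-11/3) = √(-3 + 8 - 5*64)*(-11/3) = √(-3 + 8 - 320)*(-11/3) = √(-315)*(-11/3) = (3*I*√35)*(-11/3) = -11*I*√35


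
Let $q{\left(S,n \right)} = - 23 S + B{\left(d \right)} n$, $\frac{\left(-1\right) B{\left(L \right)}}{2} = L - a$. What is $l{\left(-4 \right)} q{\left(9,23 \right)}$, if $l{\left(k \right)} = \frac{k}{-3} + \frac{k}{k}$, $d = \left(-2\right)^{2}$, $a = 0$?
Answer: $- \frac{2737}{3} \approx -912.33$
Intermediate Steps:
$d = 4$
$B{\left(L \right)} = - 2 L$ ($B{\left(L \right)} = - 2 \left(L - 0\right) = - 2 \left(L + 0\right) = - 2 L$)
$q{\left(S,n \right)} = - 23 S - 8 n$ ($q{\left(S,n \right)} = - 23 S + \left(-2\right) 4 n = - 23 S - 8 n$)
$l{\left(k \right)} = 1 - \frac{k}{3}$ ($l{\left(k \right)} = k \left(- \frac{1}{3}\right) + 1 = - \frac{k}{3} + 1 = 1 - \frac{k}{3}$)
$l{\left(-4 \right)} q{\left(9,23 \right)} = \left(1 - - \frac{4}{3}\right) \left(\left(-23\right) 9 - 184\right) = \left(1 + \frac{4}{3}\right) \left(-207 - 184\right) = \frac{7}{3} \left(-391\right) = - \frac{2737}{3}$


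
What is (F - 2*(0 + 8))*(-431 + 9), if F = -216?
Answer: 97904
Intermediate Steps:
(F - 2*(0 + 8))*(-431 + 9) = (-216 - 2*(0 + 8))*(-431 + 9) = (-216 - 2*8)*(-422) = (-216 - 16)*(-422) = -232*(-422) = 97904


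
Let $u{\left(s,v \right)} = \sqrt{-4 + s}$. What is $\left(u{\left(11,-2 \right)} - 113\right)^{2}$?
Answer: $\left(113 - \sqrt{7}\right)^{2} \approx 12178.0$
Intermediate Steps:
$\left(u{\left(11,-2 \right)} - 113\right)^{2} = \left(\sqrt{-4 + 11} - 113\right)^{2} = \left(\sqrt{7} - 113\right)^{2} = \left(-113 + \sqrt{7}\right)^{2}$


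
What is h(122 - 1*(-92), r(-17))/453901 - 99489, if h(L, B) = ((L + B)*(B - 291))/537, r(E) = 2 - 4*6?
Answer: -8083310049463/81248279 ≈ -99489.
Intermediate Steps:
r(E) = -22 (r(E) = 2 - 24 = -22)
h(L, B) = (-291 + B)*(B + L)/537 (h(L, B) = ((B + L)*(-291 + B))*(1/537) = ((-291 + B)*(B + L))*(1/537) = (-291 + B)*(B + L)/537)
h(122 - 1*(-92), r(-17))/453901 - 99489 = (-97/179*(-22) - 97*(122 - 1*(-92))/179 + (1/537)*(-22)² + (1/537)*(-22)*(122 - 1*(-92)))/453901 - 99489 = (2134/179 - 97*(122 + 92)/179 + (1/537)*484 + (1/537)*(-22)*(122 + 92))*(1/453901) - 99489 = (2134/179 - 97/179*214 + 484/537 + (1/537)*(-22)*214)*(1/453901) - 99489 = (2134/179 - 20758/179 + 484/537 - 4708/537)*(1/453901) - 99489 = -20032/179*1/453901 - 99489 = -20032/81248279 - 99489 = -8083310049463/81248279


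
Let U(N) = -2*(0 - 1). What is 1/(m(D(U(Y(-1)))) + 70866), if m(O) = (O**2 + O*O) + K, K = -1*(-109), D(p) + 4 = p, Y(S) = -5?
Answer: 1/70983 ≈ 1.4088e-5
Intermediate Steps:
U(N) = 2 (U(N) = -2*(-1) = 2)
D(p) = -4 + p
K = 109
m(O) = 109 + 2*O**2 (m(O) = (O**2 + O*O) + 109 = (O**2 + O**2) + 109 = 2*O**2 + 109 = 109 + 2*O**2)
1/(m(D(U(Y(-1)))) + 70866) = 1/((109 + 2*(-4 + 2)**2) + 70866) = 1/((109 + 2*(-2)**2) + 70866) = 1/((109 + 2*4) + 70866) = 1/((109 + 8) + 70866) = 1/(117 + 70866) = 1/70983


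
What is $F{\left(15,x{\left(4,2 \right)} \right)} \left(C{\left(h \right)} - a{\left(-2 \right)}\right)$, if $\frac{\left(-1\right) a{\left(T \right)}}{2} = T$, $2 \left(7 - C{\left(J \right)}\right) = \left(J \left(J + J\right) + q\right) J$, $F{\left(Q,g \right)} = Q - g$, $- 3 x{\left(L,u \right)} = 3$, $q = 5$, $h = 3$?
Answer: $-504$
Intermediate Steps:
$x{\left(L,u \right)} = -1$ ($x{\left(L,u \right)} = \left(- \frac{1}{3}\right) 3 = -1$)
$C{\left(J \right)} = 7 - \frac{J \left(5 + 2 J^{2}\right)}{2}$ ($C{\left(J \right)} = 7 - \frac{\left(J \left(J + J\right) + 5\right) J}{2} = 7 - \frac{\left(J 2 J + 5\right) J}{2} = 7 - \frac{\left(2 J^{2} + 5\right) J}{2} = 7 - \frac{\left(5 + 2 J^{2}\right) J}{2} = 7 - \frac{J \left(5 + 2 J^{2}\right)}{2}$)
$a{\left(T \right)} = - 2 T$
$F{\left(15,x{\left(4,2 \right)} \right)} \left(C{\left(h \right)} - a{\left(-2 \right)}\right) = \left(15 - -1\right) \left(\left(7 - 3^{3} - \frac{15}{2}\right) - \left(-2\right) \left(-2\right)\right) = \left(15 + 1\right) \left(\left(7 - 27 - \frac{15}{2}\right) - 4\right) = 16 \left(\left(7 - 27 - \frac{15}{2}\right) - 4\right) = 16 \left(- \frac{55}{2} - 4\right) = 16 \left(- \frac{63}{2}\right) = -504$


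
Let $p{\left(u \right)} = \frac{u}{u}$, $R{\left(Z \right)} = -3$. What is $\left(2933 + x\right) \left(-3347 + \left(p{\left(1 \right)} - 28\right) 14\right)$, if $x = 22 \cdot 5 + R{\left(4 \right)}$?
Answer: $-11324000$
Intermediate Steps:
$p{\left(u \right)} = 1$
$x = 107$ ($x = 22 \cdot 5 - 3 = 110 - 3 = 107$)
$\left(2933 + x\right) \left(-3347 + \left(p{\left(1 \right)} - 28\right) 14\right) = \left(2933 + 107\right) \left(-3347 + \left(1 - 28\right) 14\right) = 3040 \left(-3347 - 378\right) = 3040 \left(-3725\right) = -11324000$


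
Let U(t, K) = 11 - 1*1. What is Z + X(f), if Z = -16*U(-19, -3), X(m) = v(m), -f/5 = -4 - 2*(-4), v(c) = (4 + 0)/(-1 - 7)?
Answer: -321/2 ≈ -160.50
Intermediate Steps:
U(t, K) = 10 (U(t, K) = 11 - 1 = 10)
v(c) = -½ (v(c) = 4/(-8) = 4*(-⅛) = -½)
f = -20 (f = -5*(-4 - 2*(-4)) = -5*(-4 + 8) = -5*4 = -20)
X(m) = -½
Z = -160 (Z = -16*10 = -160)
Z + X(f) = -160 - ½ = -321/2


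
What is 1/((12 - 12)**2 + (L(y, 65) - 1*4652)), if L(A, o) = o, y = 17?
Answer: -1/4587 ≈ -0.00021801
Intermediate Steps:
1/((12 - 12)**2 + (L(y, 65) - 1*4652)) = 1/((12 - 12)**2 + (65 - 1*4652)) = 1/(0**2 + (65 - 4652)) = 1/(0 - 4587) = 1/(-4587) = -1/4587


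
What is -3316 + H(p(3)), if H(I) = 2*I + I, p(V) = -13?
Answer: -3355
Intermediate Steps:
H(I) = 3*I
-3316 + H(p(3)) = -3316 + 3*(-13) = -3316 - 39 = -3355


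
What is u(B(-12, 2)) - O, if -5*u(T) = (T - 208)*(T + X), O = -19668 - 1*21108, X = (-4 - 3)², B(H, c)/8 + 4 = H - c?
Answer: 34088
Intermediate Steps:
B(H, c) = -32 - 8*c + 8*H (B(H, c) = -32 + 8*(H - c) = -32 + (-8*c + 8*H) = -32 - 8*c + 8*H)
X = 49 (X = (-7)² = 49)
O = -40776 (O = -19668 - 21108 = -40776)
u(T) = -(-208 + T)*(49 + T)/5 (u(T) = -(T - 208)*(T + 49)/5 = -(-208 + T)*(49 + T)/5)
u(B(-12, 2)) - O = (10192/5 - (-32 - 8*2 + 8*(-12))²/5 + 159*(-32 - 8*2 + 8*(-12))/5) - 1*(-40776) = (10192/5 - (-32 - 16 - 96)²/5 + 159*(-32 - 16 - 96)/5) + 40776 = (10192/5 - ⅕*(-144)² + (159/5)*(-144)) + 40776 = (10192/5 - ⅕*20736 - 22896/5) + 40776 = (10192/5 - 20736/5 - 22896/5) + 40776 = -6688 + 40776 = 34088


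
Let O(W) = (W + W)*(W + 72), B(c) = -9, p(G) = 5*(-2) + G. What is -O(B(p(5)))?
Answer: 1134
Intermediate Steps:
p(G) = -10 + G
O(W) = 2*W*(72 + W) (O(W) = (2*W)*(72 + W) = 2*W*(72 + W))
-O(B(p(5))) = -2*(-9)*(72 - 9) = -2*(-9)*63 = -1*(-1134) = 1134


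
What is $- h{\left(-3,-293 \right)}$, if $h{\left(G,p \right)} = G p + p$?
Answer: $-586$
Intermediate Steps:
$h{\left(G,p \right)} = p + G p$
$- h{\left(-3,-293 \right)} = - \left(-293\right) \left(1 - 3\right) = - \left(-293\right) \left(-2\right) = \left(-1\right) 586 = -586$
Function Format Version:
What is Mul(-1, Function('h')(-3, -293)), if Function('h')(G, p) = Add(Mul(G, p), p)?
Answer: -586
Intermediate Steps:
Function('h')(G, p) = Add(p, Mul(G, p))
Mul(-1, Function('h')(-3, -293)) = Mul(-1, Mul(-293, Add(1, -3))) = Mul(-1, Mul(-293, -2)) = Mul(-1, 586) = -586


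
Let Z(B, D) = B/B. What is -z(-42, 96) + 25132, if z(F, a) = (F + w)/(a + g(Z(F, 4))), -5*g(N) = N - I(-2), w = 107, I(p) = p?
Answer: 11987639/477 ≈ 25131.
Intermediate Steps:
Z(B, D) = 1
g(N) = -⅖ - N/5 (g(N) = -(N - 1*(-2))/5 = -(N + 2)/5 = -(2 + N)/5 = -⅖ - N/5)
z(F, a) = (107 + F)/(-⅗ + a) (z(F, a) = (F + 107)/(a + (-⅖ - ⅕*1)) = (107 + F)/(a + (-⅖ - ⅕)) = (107 + F)/(a - ⅗) = (107 + F)/(-⅗ + a))
-z(-42, 96) + 25132 = -5*(107 - 42)/(-3 + 5*96) + 25132 = -5*65/(-3 + 480) + 25132 = -5*65/477 + 25132 = -1*325/477 + 25132 = -325/477 + 25132 = 11987639/477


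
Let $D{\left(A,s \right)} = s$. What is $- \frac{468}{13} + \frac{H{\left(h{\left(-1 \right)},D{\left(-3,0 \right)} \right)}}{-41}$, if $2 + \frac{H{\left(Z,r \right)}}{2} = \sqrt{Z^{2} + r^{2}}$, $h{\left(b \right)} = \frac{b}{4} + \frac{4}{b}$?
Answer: $- \frac{2961}{82} \approx -36.11$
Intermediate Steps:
$h{\left(b \right)} = \frac{4}{b} + \frac{b}{4}$ ($h{\left(b \right)} = b \frac{1}{4} + \frac{4}{b} = \frac{b}{4} + \frac{4}{b} = \frac{4}{b} + \frac{b}{4}$)
$H{\left(Z,r \right)} = -4 + 2 \sqrt{Z^{2} + r^{2}}$
$- \frac{468}{13} + \frac{H{\left(h{\left(-1 \right)},D{\left(-3,0 \right)} \right)}}{-41} = - \frac{468}{13} + \frac{-4 + 2 \sqrt{\left(\frac{4}{-1} + \frac{1}{4} \left(-1\right)\right)^{2} + 0^{2}}}{-41} = \left(-468\right) \frac{1}{13} + \left(-4 + 2 \sqrt{\left(4 \left(-1\right) - \frac{1}{4}\right)^{2} + 0}\right) \left(- \frac{1}{41}\right) = -36 + \left(-4 + 2 \sqrt{\left(-4 - \frac{1}{4}\right)^{2} + 0}\right) \left(- \frac{1}{41}\right) = -36 + \left(-4 + 2 \sqrt{\left(- \frac{17}{4}\right)^{2} + 0}\right) \left(- \frac{1}{41}\right) = -36 + \left(-4 + 2 \sqrt{\frac{289}{16} + 0}\right) \left(- \frac{1}{41}\right) = -36 + \left(-4 + 2 \sqrt{\frac{289}{16}}\right) \left(- \frac{1}{41}\right) = -36 + \left(-4 + 2 \cdot \frac{17}{4}\right) \left(- \frac{1}{41}\right) = -36 + \left(-4 + \frac{17}{2}\right) \left(- \frac{1}{41}\right) = -36 + \frac{9}{2} \left(- \frac{1}{41}\right) = -36 - \frac{9}{82} = - \frac{2961}{82}$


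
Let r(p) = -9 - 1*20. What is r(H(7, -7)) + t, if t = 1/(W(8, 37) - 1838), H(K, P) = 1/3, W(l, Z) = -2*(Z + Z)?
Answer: -57595/1986 ≈ -29.000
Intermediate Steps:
W(l, Z) = -4*Z
H(K, P) = 1/3
r(p) = -29 (r(p) = -9 - 20 = -29)
t = -1/1986 (t = 1/(-4*37 - 1838) = 1/(-148 - 1838) = 1/(-1986) = -1/1986 ≈ -0.00050353)
r(H(7, -7)) + t = -29 - 1/1986 = -57595/1986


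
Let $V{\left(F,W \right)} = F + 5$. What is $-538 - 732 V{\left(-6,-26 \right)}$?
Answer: $194$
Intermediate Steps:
$V{\left(F,W \right)} = 5 + F$
$-538 - 732 V{\left(-6,-26 \right)} = -538 - 732 \left(5 - 6\right) = -538 - -732 = -538 + 732 = 194$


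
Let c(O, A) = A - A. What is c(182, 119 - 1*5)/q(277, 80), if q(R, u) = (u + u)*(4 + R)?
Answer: 0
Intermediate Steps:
c(O, A) = 0
q(R, u) = 2*u*(4 + R) (q(R, u) = (2*u)*(4 + R) = 2*u*(4 + R))
c(182, 119 - 1*5)/q(277, 80) = 0/((2*80*(4 + 277))) = 0/((2*80*281)) = 0/44960 = 0*(1/44960) = 0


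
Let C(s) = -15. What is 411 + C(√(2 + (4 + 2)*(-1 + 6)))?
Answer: 396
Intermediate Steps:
411 + C(√(2 + (4 + 2)*(-1 + 6))) = 411 - 15 = 396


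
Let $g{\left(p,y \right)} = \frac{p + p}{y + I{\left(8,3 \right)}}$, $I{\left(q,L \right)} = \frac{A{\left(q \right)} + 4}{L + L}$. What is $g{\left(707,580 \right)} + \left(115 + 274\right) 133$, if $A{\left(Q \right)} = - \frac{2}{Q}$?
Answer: $\frac{240329677}{4645} \approx 51739.0$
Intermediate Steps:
$I{\left(q,L \right)} = \frac{4 - \frac{2}{q}}{2 L}$ ($I{\left(q,L \right)} = \frac{- \frac{2}{q} + 4}{L + L} = \frac{4 - \frac{2}{q}}{2 L}$)
$g{\left(p,y \right)} = \frac{2 p}{\frac{5}{8} + y}$ ($g{\left(p,y \right)} = \frac{p + p}{y + \frac{-1 + 2 \cdot 8}{3 \cdot 8}} = \frac{2 p}{y + \frac{1}{3} \cdot \frac{1}{8} \left(-1 + 16\right)} = \frac{2 p}{y + \frac{1}{3} \cdot \frac{1}{8} \cdot 15} = \frac{2 p}{y + \frac{5}{8}} = \frac{2 p}{\frac{5}{8} + y}$)
$g{\left(707,580 \right)} + \left(115 + 274\right) 133 = 16 \cdot 707 \frac{1}{5 + 8 \cdot 580} + \left(115 + 274\right) 133 = 16 \cdot 707 \frac{1}{5 + 4640} + 389 \cdot 133 = 16 \cdot 707 \cdot \frac{1}{4645} + 51737 = \frac{11312}{4645} + 51737 = \frac{240329677}{4645}$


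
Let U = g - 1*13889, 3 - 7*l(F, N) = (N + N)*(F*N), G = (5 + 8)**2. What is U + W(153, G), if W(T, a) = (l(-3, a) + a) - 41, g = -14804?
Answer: -28586/7 ≈ -4083.7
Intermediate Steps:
G = 169 (G = 13**2 = 169)
l(F, N) = 3/7 - 2*F*N**2/7 (l(F, N) = 3/7 - (N + N)*F*N/7 = 3/7 - 2*N*F*N/7 = 3/7 - 2*F*N**2/7)
U = -28693 (U = -14804 - 1*13889 = -14804 - 13889 = -28693)
W(T, a) = -284/7 + a + 6*a**2/7 (W(T, a) = ((3/7 - 2/7*(-3)*a**2) + a) - 41 = ((3/7 + 6*a**2/7) + a) - 41 = (3/7 + a + 6*a**2/7) - 41 = -284/7 + a + 6*a**2/7)
U + W(153, G) = -28693 + (-284/7 + 169 + (6/7)*169**2) = -28693 + (-284/7 + 169 + (6/7)*28561) = -28693 + (-284/7 + 169 + 171366/7) = -28693 + 172265/7 = -28586/7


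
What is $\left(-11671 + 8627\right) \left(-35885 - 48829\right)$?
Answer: $257869416$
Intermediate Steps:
$\left(-11671 + 8627\right) \left(-35885 - 48829\right) = \left(-3044\right) \left(-84714\right) = 257869416$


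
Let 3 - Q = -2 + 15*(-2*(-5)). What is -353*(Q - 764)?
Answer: 320877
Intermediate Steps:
Q = -145 (Q = 3 - (-2 + 15*(-2*(-5))) = 3 - (-2 + 15*10) = 3 - (-2 + 150) = 3 - 1*148 = 3 - 148 = -145)
-353*(Q - 764) = -353*(-145 - 764) = -353*(-909) = 320877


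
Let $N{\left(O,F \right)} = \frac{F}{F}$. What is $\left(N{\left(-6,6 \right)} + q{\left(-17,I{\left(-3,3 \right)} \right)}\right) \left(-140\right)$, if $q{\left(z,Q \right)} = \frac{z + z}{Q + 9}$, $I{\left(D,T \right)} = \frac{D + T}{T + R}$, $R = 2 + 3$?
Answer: $\frac{3500}{9} \approx 388.89$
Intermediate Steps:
$R = 5$
$I{\left(D,T \right)} = \frac{D + T}{5 + T}$ ($I{\left(D,T \right)} = \frac{D + T}{T + 5} = \frac{D + T}{5 + T}$)
$N{\left(O,F \right)} = 1$
$q{\left(z,Q \right)} = \frac{2 z}{9 + Q}$
$\left(N{\left(-6,6 \right)} + q{\left(-17,I{\left(-3,3 \right)} \right)}\right) \left(-140\right) = \left(1 + 2 \left(-17\right) \frac{1}{9 + \frac{-3 + 3}{5 + 3}}\right) \left(-140\right) = \left(1 + 2 \left(-17\right) \frac{1}{9 + \frac{1}{8} \cdot 0}\right) \left(-140\right) = \left(1 + 2 \left(-17\right) \frac{1}{9 + 0}\right) \left(-140\right) = \left(1 + 2 \left(-17\right) \frac{1}{9}\right) \left(-140\right) = \left(1 - \frac{34}{9}\right) \left(-140\right) = \left(- \frac{25}{9}\right) \left(-140\right) = \frac{3500}{9}$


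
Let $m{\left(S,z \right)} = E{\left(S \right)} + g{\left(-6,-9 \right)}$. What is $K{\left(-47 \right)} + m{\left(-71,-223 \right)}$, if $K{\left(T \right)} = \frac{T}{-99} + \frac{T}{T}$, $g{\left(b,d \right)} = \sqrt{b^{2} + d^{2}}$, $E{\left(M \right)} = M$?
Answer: $- \frac{6883}{99} + 3 \sqrt{13} \approx -58.709$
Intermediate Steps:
$m{\left(S,z \right)} = S + 3 \sqrt{13}$ ($m{\left(S,z \right)} = S + \sqrt{\left(-6\right)^{2} + \left(-9\right)^{2}} = S + \sqrt{36 + 81} = S + \sqrt{117} = S + 3 \sqrt{13}$)
$K{\left(T \right)} = 1 - \frac{T}{99}$ ($K{\left(T \right)} = T \left(- \frac{1}{99}\right) + 1 = - \frac{T}{99} + 1 = 1 - \frac{T}{99}$)
$K{\left(-47 \right)} + m{\left(-71,-223 \right)} = \left(1 - - \frac{47}{99}\right) - \left(71 - 3 \sqrt{13}\right) = \left(1 + \frac{47}{99}\right) - \left(71 - 3 \sqrt{13}\right) = \frac{146}{99} - \left(71 - 3 \sqrt{13}\right) = - \frac{6883}{99} + 3 \sqrt{13}$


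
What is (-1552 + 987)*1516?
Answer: -856540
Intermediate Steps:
(-1552 + 987)*1516 = -565*1516 = -856540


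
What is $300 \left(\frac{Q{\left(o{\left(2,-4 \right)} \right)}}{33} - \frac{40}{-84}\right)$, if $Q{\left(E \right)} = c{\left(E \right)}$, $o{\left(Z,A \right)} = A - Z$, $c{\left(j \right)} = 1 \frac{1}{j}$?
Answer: $\frac{32650}{231} \approx 141.34$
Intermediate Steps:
$c{\left(j \right)} = \frac{1}{j}$
$Q{\left(E \right)} = \frac{1}{E}$
$300 \left(\frac{Q{\left(o{\left(2,-4 \right)} \right)}}{33} - \frac{40}{-84}\right) = 300 \left(\frac{1}{\left(-4 - 2\right) 33} - \frac{40}{-84}\right) = 300 \left(\frac{1}{-4 - 2} \cdot \frac{1}{33} - - \frac{10}{21}\right) = 300 \left(\frac{1}{-6} \cdot \frac{1}{33} + \frac{10}{21}\right) = 300 \left(\left(- \frac{1}{6}\right) \frac{1}{33} + \frac{10}{21}\right) = 300 \left(- \frac{1}{198} + \frac{10}{21}\right) = 300 \cdot \frac{653}{1386} = \frac{32650}{231}$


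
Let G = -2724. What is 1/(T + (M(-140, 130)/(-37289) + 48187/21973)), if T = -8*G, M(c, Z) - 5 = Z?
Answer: 117050171/2551013594816 ≈ 4.5884e-5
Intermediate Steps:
M(c, Z) = 5 + Z
T = 21792 (T = -8*(-2724) = 21792)
1/(T + (M(-140, 130)/(-37289) + 48187/21973)) = 1/(21792 + ((5 + 130)/(-37289) + 48187/21973)) = 1/(21792 + (135*(-1/37289) + 48187*(1/21973))) = 1/(21792 + (-135/37289 + 48187/21973)) = 1/(21792 + 256268384/117050171) = 1/(2551013594816/117050171) = 117050171/2551013594816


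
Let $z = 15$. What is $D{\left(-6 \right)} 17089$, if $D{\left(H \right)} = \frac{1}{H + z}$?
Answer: $\frac{17089}{9} \approx 1898.8$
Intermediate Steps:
$D{\left(H \right)} = \frac{1}{15 + H}$ ($D{\left(H \right)} = \frac{1}{H + 15} = \frac{1}{15 + H}$)
$D{\left(-6 \right)} 17089 = \frac{1}{15 - 6} \cdot 17089 = \frac{1}{9} \cdot 17089 = \frac{17089}{9}$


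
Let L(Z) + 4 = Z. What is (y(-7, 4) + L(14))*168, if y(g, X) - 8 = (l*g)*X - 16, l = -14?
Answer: 66192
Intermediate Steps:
y(g, X) = -8 - 14*X*g (y(g, X) = 8 + ((-14*g)*X - 16) = 8 + (-14*X*g - 16) = 8 + (-16 - 14*X*g) = -8 - 14*X*g)
L(Z) = -4 + Z
(y(-7, 4) + L(14))*168 = ((-8 - 14*4*(-7)) + (-4 + 14))*168 = ((-8 + 392) + 10)*168 = (384 + 10)*168 = 394*168 = 66192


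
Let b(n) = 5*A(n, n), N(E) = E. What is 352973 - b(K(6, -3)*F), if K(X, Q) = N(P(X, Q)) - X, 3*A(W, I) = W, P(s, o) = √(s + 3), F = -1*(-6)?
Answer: 353003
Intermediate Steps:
F = 6
P(s, o) = √(3 + s)
A(W, I) = W/3
K(X, Q) = √(3 + X) - X
b(n) = 5*n/3 (b(n) = 5*(n/3) = 5*n/3)
352973 - b(K(6, -3)*F) = 352973 - 5*(√(3 + 6) - 1*6)*6/3 = 352973 - 5*(√9 - 6)*6/3 = 352973 - 5*(3 - 6)*6/3 = 352973 - 5*(-3*6)/3 = 352973 - 5*(-18)/3 = 352973 - 1*(-30) = 352973 + 30 = 353003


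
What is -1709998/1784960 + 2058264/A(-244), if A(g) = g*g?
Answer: 111628514641/3320918080 ≈ 33.614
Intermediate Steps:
A(g) = g²
-1709998/1784960 + 2058264/A(-244) = -1709998/1784960 + 2058264/((-244)²) = -1709998*1/1784960 + 2058264/59536 = -854999/892480 + 2058264*(1/59536) = -854999/892480 + 257283/7442 = 111628514641/3320918080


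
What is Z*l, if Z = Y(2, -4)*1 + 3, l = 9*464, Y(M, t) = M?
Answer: 20880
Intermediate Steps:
l = 4176
Z = 5 (Z = 2*1 + 3 = 2 + 3 = 5)
Z*l = 5*4176 = 20880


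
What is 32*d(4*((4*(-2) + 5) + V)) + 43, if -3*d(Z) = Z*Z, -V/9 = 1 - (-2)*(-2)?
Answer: -98261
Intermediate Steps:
V = 27 (V = -9*(1 - (-2)*(-2)) = -9*(1 - 1*4) = -9*(1 - 4) = -9*(-3) = 27)
d(Z) = -Z²/3 (d(Z) = -Z*Z/3 = -Z²/3)
32*d(4*((4*(-2) + 5) + V)) + 43 = 32*(-16*((4*(-2) + 5) + 27)²/3) + 43 = 32*(-16*((-8 + 5) + 27)²/3) + 43 = 32*(-16*(-3 + 27)²/3) + 43 = 32*(-(4*24)²/3) + 43 = 32*(-⅓*96²) + 43 = 32*(-⅓*9216) + 43 = 32*(-3072) + 43 = -98304 + 43 = -98261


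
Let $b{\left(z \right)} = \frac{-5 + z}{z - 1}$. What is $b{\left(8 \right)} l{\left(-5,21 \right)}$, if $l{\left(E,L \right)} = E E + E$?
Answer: $\frac{60}{7} \approx 8.5714$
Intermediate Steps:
$l{\left(E,L \right)} = E + E^{2}$ ($l{\left(E,L \right)} = E^{2} + E = E + E^{2}$)
$b{\left(z \right)} = \frac{-5 + z}{-1 + z}$
$b{\left(8 \right)} l{\left(-5,21 \right)} = \frac{-5 + 8}{-1 + 8} \left(- 5 \left(1 - 5\right)\right) = \frac{1}{7} \cdot 3 \left(\left(-5\right) \left(-4\right)\right) = \frac{1}{7} \cdot 3 \cdot 20 = \frac{3}{7} \cdot 20 = \frac{60}{7}$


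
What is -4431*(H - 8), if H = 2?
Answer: 26586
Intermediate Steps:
-4431*(H - 8) = -4431*(2 - 8) = -4431*(-6) = 26586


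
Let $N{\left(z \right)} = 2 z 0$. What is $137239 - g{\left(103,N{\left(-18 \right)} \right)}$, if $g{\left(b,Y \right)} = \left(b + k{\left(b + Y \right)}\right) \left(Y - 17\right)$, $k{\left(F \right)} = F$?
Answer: $140741$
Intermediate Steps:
$N{\left(z \right)} = 0$
$g{\left(b,Y \right)} = \left(-17 + Y\right) \left(Y + 2 b\right)$ ($g{\left(b,Y \right)} = \left(b + \left(b + Y\right)\right) \left(Y - 17\right) = \left(b + \left(Y + b\right)\right) \left(-17 + Y\right) = \left(Y + 2 b\right) \left(-17 + Y\right) = \left(-17 + Y\right) \left(Y + 2 b\right)$)
$137239 - g{\left(103,N{\left(-18 \right)} \right)} = 137239 - \left(\left(-34\right) 103 - 0 + 0 \cdot 103 + 0 \left(0 + 103\right)\right) = 137239 - \left(-3502 + 0 + 0 + 0 \cdot 103\right) = 137239 - \left(-3502 + 0 + 0 + 0\right) = 137239 - -3502 = 137239 + 3502 = 140741$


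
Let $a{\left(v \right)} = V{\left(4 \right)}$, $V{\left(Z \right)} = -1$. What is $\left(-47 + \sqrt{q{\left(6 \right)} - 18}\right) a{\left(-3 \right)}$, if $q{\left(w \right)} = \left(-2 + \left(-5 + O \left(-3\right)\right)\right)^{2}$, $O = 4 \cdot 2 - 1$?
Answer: $47 - \sqrt{766} \approx 19.323$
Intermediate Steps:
$O = 7$ ($O = 8 - 1 = 7$)
$a{\left(v \right)} = -1$
$q{\left(w \right)} = 784$ ($q{\left(w \right)} = \left(-2 + \left(-5 + 7 \left(-3\right)\right)\right)^{2} = \left(-2 - 26\right)^{2} = \left(-28\right)^{2} = 784$)
$\left(-47 + \sqrt{q{\left(6 \right)} - 18}\right) a{\left(-3 \right)} = \left(-47 + \sqrt{784 - 18}\right) \left(-1\right) = \left(-47 + \sqrt{766}\right) \left(-1\right) = 47 - \sqrt{766}$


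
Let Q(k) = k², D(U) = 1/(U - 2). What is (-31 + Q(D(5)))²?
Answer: 77284/81 ≈ 954.12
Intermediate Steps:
D(U) = 1/(-2 + U)
(-31 + Q(D(5)))² = (-31 + (1/(-2 + 5))²)² = (-31 + (1/3)²)² = (-31 + (⅓)²)² = (-31 + ⅑)² = (-278/9)² = 77284/81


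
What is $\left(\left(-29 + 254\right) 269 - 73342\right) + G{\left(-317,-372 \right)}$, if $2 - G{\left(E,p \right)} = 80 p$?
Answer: $16945$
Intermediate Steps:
$G{\left(E,p \right)} = 2 - 80 p$
$\left(\left(-29 + 254\right) 269 - 73342\right) + G{\left(-317,-372 \right)} = \left(\left(-29 + 254\right) 269 - 73342\right) + \left(2 - -29760\right) = \left(225 \cdot 269 - 73342\right) + \left(2 + 29760\right) = \left(60525 - 73342\right) + 29762 = -12817 + 29762 = 16945$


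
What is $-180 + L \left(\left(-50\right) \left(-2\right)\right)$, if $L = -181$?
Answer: $-18280$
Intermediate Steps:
$-180 + L \left(\left(-50\right) \left(-2\right)\right) = -180 - 181 \left(\left(-50\right) \left(-2\right)\right) = -180 - 18100 = -18280$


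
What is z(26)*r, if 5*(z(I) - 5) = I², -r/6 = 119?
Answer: -500514/5 ≈ -1.0010e+5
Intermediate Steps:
r = -714 (r = -6*119 = -714)
z(I) = 5 + I²/5
z(26)*r = (5 + (⅕)*26²)*(-714) = (5 + (⅕)*676)*(-714) = (5 + 676/5)*(-714) = (701/5)*(-714) = -500514/5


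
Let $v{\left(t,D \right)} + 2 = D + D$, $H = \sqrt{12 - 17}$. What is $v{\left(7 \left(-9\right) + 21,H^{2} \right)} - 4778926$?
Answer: $-4778938$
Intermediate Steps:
$H = i \sqrt{5}$ ($H = \sqrt{-5} = i \sqrt{5} \approx 2.2361 i$)
$v{\left(t,D \right)} = -2 + 2 D$ ($v{\left(t,D \right)} = -2 + \left(D + D\right) = -2 + 2 D$)
$v{\left(7 \left(-9\right) + 21,H^{2} \right)} - 4778926 = \left(-2 + 2 \left(i \sqrt{5}\right)^{2}\right) - 4778926 = \left(-2 + 2 \left(-5\right)\right) - 4778926 = \left(-2 - 10\right) - 4778926 = -12 - 4778926 = -4778938$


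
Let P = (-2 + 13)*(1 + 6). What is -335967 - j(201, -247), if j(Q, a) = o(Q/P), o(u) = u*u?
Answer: -1991988744/5929 ≈ -3.3597e+5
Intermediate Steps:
P = 77 (P = 11*7 = 77)
o(u) = u²
j(Q, a) = Q²/5929 (j(Q, a) = (Q/77)² = Q²/5929)
-335967 - j(201, -247) = -335967 - 201²/5929 = -335967 - 40401/5929 = -1991988744/5929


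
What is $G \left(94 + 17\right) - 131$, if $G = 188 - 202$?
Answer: $-1685$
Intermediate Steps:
$G = -14$
$G \left(94 + 17\right) - 131 = - 14 \left(94 + 17\right) - 131 = \left(-14\right) 111 - 131 = -1554 - 131 = -1685$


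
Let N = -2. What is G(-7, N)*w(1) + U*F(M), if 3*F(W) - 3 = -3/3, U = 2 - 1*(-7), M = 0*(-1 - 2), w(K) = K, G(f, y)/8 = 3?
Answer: 30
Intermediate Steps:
G(f, y) = 24 (G(f, y) = 8*3 = 24)
M = 0 (M = 0*(-3) = 0)
U = 9 (U = 2 + 7 = 9)
F(W) = ⅔ (F(W) = 1 + (-3/3)/3 = 1 + (-3*⅓)/3 = 1 + (⅓)*(-1) = 1 - ⅓ = ⅔)
G(-7, N)*w(1) + U*F(M) = 24*1 + 9*(⅔) = 24 + 6 = 30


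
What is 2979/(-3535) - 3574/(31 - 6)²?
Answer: -2899193/441875 ≈ -6.5611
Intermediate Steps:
2979/(-3535) - 3574/(31 - 6)² = 2979*(-1/3535) - 3574/(25²) = -2979/3535 - 3574/625 = -2899193/441875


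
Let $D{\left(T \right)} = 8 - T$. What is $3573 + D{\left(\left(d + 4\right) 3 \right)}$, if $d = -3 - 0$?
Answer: $3578$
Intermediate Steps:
$d = -3$ ($d = -3 + 0 = -3$)
$3573 + D{\left(\left(d + 4\right) 3 \right)} = 3573 + \left(8 - \left(-3 + 4\right) 3\right) = 3573 + \left(8 - 1 \cdot 3\right) = 3573 + \left(8 - 3\right) = 3573 + 5 = 3578$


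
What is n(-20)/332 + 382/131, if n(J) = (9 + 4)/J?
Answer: 2534777/869840 ≈ 2.9141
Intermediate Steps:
n(J) = 13/J
n(-20)/332 + 382/131 = (13/(-20))/332 + 382/131 = (13*(-1/20))*(1/332) + 382*(1/131) = -13/20*1/332 + 382/131 = -13/6640 + 382/131 = 2534777/869840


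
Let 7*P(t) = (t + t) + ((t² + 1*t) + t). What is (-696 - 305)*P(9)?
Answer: -16731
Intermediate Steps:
P(t) = t²/7 + 4*t/7 (P(t) = ((t + t) + ((t² + 1*t) + t))/7 = (2*t + ((t² + t) + t))/7 = (2*t + ((t + t²) + t))/7 = (2*t + (t² + 2*t))/7 = (t² + 4*t)/7 = t²/7 + 4*t/7)
(-696 - 305)*P(9) = (-696 - 305)*((⅐)*9*(4 + 9)) = -143*9*13 = -1001*117/7 = -16731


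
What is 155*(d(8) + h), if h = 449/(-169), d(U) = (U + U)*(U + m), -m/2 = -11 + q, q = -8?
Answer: 19209925/169 ≈ 1.1367e+5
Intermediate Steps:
m = 38 (m = -2*(-11 - 8) = -2*(-19) = 38)
d(U) = 2*U*(38 + U) (d(U) = (U + U)*(U + 38) = (2*U)*(38 + U) = 2*U*(38 + U))
h = -449/169 (h = 449*(-1/169) = -449/169 ≈ -2.6568)
155*(d(8) + h) = 155*(2*8*(38 + 8) - 449/169) = 155*(2*8*46 - 449/169) = 155*(736 - 449/169) = 155*(123935/169) = 19209925/169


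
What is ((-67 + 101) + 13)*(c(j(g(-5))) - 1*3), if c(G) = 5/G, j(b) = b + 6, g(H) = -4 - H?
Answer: -752/7 ≈ -107.43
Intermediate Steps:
j(b) = 6 + b
((-67 + 101) + 13)*(c(j(g(-5))) - 1*3) = ((-67 + 101) + 13)*(5/(6 + (-4 - 1*(-5))) - 1*3) = (34 + 13)*(5/(6 + (-4 + 5)) - 3) = 47*(5/(6 + 1) - 3) = 47*(5/7 - 3) = 47*(-16/7) = -752/7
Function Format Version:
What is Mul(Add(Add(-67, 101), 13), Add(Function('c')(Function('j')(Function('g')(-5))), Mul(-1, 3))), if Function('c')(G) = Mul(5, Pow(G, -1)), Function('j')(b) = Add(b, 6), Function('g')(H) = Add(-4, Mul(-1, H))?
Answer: Rational(-752, 7) ≈ -107.43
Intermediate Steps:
Function('j')(b) = Add(6, b)
Mul(Add(Add(-67, 101), 13), Add(Function('c')(Function('j')(Function('g')(-5))), Mul(-1, 3))) = Mul(Add(Add(-67, 101), 13), Add(Mul(5, Pow(Add(6, Add(-4, Mul(-1, -5))), -1)), Mul(-1, 3))) = Mul(Add(34, 13), Add(Mul(5, Pow(Add(6, Add(-4, 5)), -1)), -3)) = Mul(47, Add(Mul(5, Pow(Add(6, 1), -1)), -3)) = Mul(47, Add(Mul(5, Pow(7, -1)), -3)) = Mul(47, Add(Mul(5, Rational(1, 7)), -3)) = Mul(47, Add(Rational(5, 7), -3)) = Mul(47, Rational(-16, 7)) = Rational(-752, 7)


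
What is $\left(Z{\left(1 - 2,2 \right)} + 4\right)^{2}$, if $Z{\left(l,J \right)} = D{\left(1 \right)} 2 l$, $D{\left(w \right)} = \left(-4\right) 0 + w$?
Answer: $4$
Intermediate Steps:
$D{\left(w \right)} = w$ ($D{\left(w \right)} = 0 + w = w$)
$Z{\left(l,J \right)} = 2 l$ ($Z{\left(l,J \right)} = 1 \cdot 2 l = 2 l$)
$\left(Z{\left(1 - 2,2 \right)} + 4\right)^{2} = \left(2 \left(1 - 2\right) + 4\right)^{2} = \left(2 \left(-1\right) + 4\right)^{2} = \left(-2 + 4\right)^{2} = 2^{2} = 4$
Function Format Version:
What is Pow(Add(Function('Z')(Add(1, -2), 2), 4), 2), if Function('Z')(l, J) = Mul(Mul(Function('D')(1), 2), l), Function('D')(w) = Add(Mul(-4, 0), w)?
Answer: 4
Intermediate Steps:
Function('D')(w) = w (Function('D')(w) = Add(0, w) = w)
Function('Z')(l, J) = Mul(2, l) (Function('Z')(l, J) = Mul(Mul(1, 2), l) = Mul(2, l))
Pow(Add(Function('Z')(Add(1, -2), 2), 4), 2) = Pow(Add(Mul(2, Add(1, -2)), 4), 2) = Pow(Add(Mul(2, -1), 4), 2) = Pow(Add(-2, 4), 2) = Pow(2, 2) = 4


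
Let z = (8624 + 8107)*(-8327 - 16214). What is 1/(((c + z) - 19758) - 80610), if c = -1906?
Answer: -1/410697745 ≈ -2.4349e-9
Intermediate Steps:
z = -410595471 (z = 16731*(-24541) = -410595471)
1/(((c + z) - 19758) - 80610) = 1/(((-1906 - 410595471) - 19758) - 80610) = 1/((-410597377 - 19758) - 80610) = 1/(-410617135 - 80610) = 1/(-410697745) = -1/410697745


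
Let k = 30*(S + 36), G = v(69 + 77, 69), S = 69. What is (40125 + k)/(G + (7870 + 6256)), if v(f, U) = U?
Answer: 8655/2839 ≈ 3.0486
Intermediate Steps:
G = 69
k = 3150 (k = 30*(69 + 36) = 30*105 = 3150)
(40125 + k)/(G + (7870 + 6256)) = (40125 + 3150)/(69 + (7870 + 6256)) = 43275/(69 + 14126) = 43275/14195 = 43275*(1/14195) = 8655/2839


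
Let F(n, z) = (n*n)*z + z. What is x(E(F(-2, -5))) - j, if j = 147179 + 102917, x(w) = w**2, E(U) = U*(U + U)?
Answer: 1312404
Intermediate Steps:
F(n, z) = z + z*n**2 (F(n, z) = n**2*z + z = z*n**2 + z = z + z*n**2)
E(U) = 2*U**2 (E(U) = U*(2*U) = 2*U**2)
j = 250096
x(E(F(-2, -5))) - j = (2*(-5*(1 + (-2)**2))**2)**2 - 1*250096 = (2*(-5*(1 + 4))**2)**2 - 250096 = (2*(-5*5)**2)**2 - 250096 = (2*(-25)**2)**2 - 250096 = (2*625)**2 - 250096 = 1250**2 - 250096 = 1562500 - 250096 = 1312404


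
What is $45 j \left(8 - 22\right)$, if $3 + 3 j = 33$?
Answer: $-6300$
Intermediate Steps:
$j = 10$ ($j = -1 + \frac{1}{3} \cdot 33 = -1 + 11 = 10$)
$45 j \left(8 - 22\right) = 45 \cdot 10 \left(8 - 22\right) = 450 \left(8 - 22\right) = 450 \left(-14\right) = -6300$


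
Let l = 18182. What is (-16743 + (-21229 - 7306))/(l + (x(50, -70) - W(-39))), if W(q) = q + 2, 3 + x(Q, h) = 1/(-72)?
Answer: -3260016/1311551 ≈ -2.4856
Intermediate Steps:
x(Q, h) = -217/72 (x(Q, h) = -3 + 1/(-72) = -3 - 1/72 = -217/72)
W(q) = 2 + q
(-16743 + (-21229 - 7306))/(l + (x(50, -70) - W(-39))) = (-16743 + (-21229 - 7306))/(18182 + (-217/72 - (2 - 39))) = (-16743 - 28535)/(18182 + (-217/72 - 1*(-37))) = -45278/(18182 + (-217/72 + 37)) = -45278/(18182 + 2447/72) = -45278/1311551/72 = -45278*72/1311551 = -3260016/1311551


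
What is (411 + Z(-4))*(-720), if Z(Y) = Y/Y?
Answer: -296640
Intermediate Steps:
Z(Y) = 1
(411 + Z(-4))*(-720) = (411 + 1)*(-720) = 412*(-720) = -296640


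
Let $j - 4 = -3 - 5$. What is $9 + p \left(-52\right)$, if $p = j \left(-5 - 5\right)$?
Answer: $-2071$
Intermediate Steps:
$j = -4$ ($j = 4 - 8 = -4$)
$p = 40$ ($p = - 4 \left(-5 - 5\right) = \left(-4\right) \left(-10\right) = 40$)
$9 + p \left(-52\right) = 9 + 40 \left(-52\right) = 9 - 2080 = -2071$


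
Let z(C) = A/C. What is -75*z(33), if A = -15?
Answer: 375/11 ≈ 34.091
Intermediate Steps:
z(C) = -15/C
-75*z(33) = -(-1125)/33 = -75*(-5/11) = 375/11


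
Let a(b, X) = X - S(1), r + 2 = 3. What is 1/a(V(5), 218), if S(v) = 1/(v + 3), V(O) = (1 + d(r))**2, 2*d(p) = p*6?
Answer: 4/871 ≈ 0.0045924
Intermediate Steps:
r = 1 (r = -2 + 3 = 1)
d(p) = 3*p (d(p) = (p*6)/2 = (6*p)/2 = 3*p)
V(O) = 16 (V(O) = (1 + 3*1)**2 = (1 + 3)**2 = 4**2 = 16)
S(v) = 1/(3 + v)
a(b, X) = -1/4 + X (a(b, X) = X - 1/(3 + 1) = X - 1/4 = -1/4 + X)
1/a(V(5), 218) = 1/(-1/4 + 218) = 1/(871/4) = 4/871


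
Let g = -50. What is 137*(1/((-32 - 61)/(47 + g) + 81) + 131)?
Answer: 2010201/112 ≈ 17948.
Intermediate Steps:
137*(1/((-32 - 61)/(47 + g) + 81) + 131) = 137*(1/((-32 - 61)/(47 - 50) + 81) + 131) = 137*(1/(-93/(-3) + 81) + 131) = 137*(1/(-93*(-⅓) + 81) + 131) = 137*(1/(31 + 81) + 131) = 137*(1/112 + 131) = 137*(14673/112) = 2010201/112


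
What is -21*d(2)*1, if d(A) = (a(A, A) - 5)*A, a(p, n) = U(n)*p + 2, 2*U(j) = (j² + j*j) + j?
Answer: -294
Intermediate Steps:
U(j) = j² + j/2 (U(j) = ((j² + j*j) + j)/2 = ((j² + j²) + j)/2 = (2*j² + j)/2 = (j + 2*j²)/2 = j² + j/2)
a(p, n) = 2 + n*p*(½ + n) (a(p, n) = (n*(½ + n))*p + 2 = n*p*(½ + n) + 2 = 2 + n*p*(½ + n))
d(A) = A*(-3 + A²*(1 + 2*A)/2) (d(A) = ((2 + A*A*(1 + 2*A)/2) - 5)*A = ((2 + A²*(1 + 2*A)/2) - 5)*A = (-3 + A²*(1 + 2*A)/2)*A = A*(-3 + A²*(1 + 2*A)/2))
-21*d(2)*1 = -42*(-3 + 2³ + (½)*2²)*1 = -42*(-3 + 8 + (½)*4)*1 = -42*(-3 + 8 + 2)*1 = -42*7*1 = -21*14*1 = -294*1 = -294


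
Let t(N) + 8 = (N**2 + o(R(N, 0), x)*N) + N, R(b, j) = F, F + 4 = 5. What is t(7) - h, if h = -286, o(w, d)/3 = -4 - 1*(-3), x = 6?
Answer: 313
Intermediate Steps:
F = 1 (F = -4 + 5 = 1)
R(b, j) = 1
o(w, d) = -3 (o(w, d) = 3*(-4 - 1*(-3)) = 3*(-4 + 3) = 3*(-1) = -3)
t(N) = -8 + N**2 - 2*N (t(N) = -8 + ((N**2 - 3*N) + N) = -8 + (N**2 - 2*N) = -8 + N**2 - 2*N)
t(7) - h = (-8 + 7**2 - 2*7) - 1*(-286) = (-8 + 49 - 14) + 286 = 27 + 286 = 313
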